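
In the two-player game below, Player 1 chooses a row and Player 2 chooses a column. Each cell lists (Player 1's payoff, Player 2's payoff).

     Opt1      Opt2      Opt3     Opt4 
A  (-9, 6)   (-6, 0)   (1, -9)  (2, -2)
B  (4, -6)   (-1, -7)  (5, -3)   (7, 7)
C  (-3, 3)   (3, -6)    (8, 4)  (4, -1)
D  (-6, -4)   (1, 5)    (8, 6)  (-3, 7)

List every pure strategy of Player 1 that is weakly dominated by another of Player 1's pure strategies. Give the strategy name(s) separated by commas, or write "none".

A, D

A: dominated, since B does at least as well everywhere (Opt1: 4>-9, Opt2: -1>-6, Opt3: 5>1, Opt4: 7>2).
B is not dominated — it holds its own against A at Opt1 (4>-9); C at Opt1 (4>-3); D at Opt1 (4>-6).
C: no other strategy beats it everywhere (A at Opt1 (-3>-9); B at Opt2 (3>-1); D at Opt1 (-3>-6)).
D is weakly dominated by C (Opt1: -3>-6, Opt2: 3>1, Opt3: 8=8, Opt4: 4>-3).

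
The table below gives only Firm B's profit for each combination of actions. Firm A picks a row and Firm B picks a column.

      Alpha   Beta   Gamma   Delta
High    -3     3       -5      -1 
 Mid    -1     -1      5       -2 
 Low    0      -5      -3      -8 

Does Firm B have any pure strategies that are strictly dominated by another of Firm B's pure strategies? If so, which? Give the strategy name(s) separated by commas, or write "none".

Alpha: no other strategy beats it everywhere (Beta at Mid (-1=-1); Gamma at High (-3>-5); Delta at Mid (-1>-2)).
Beta: no other strategy beats it everywhere (Alpha at High (3>-3); Gamma at High (3>-5); Delta at High (3>-1)).
Gamma is not dominated — it holds its own against Alpha at Mid (5>-1); Beta at Mid (5>-1); Delta at Mid (5>-2).
Delta: dominated, since Beta does at least as well everywhere (High: 3>-1, Mid: -1>-2, Low: -5>-8).

Delta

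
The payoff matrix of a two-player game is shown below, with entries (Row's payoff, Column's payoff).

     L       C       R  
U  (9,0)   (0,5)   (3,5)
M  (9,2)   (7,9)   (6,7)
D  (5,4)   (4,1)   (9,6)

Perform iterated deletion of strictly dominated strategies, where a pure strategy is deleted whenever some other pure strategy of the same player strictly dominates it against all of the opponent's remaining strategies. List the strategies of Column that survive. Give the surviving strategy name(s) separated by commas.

C, R

Column's strategy L is strictly dominated by R (U: 5>0, M: 7>2, D: 6>4) and is removed.
Row U is eliminated: M beats it against every remaining column (C: 7>0, R: 6>3).
Among the remaining strategies, none is strictly dominated by another pure strategy of the same player, so the elimination stops.
Surviving strategies — Row: {M, D}; Column: {C, R}.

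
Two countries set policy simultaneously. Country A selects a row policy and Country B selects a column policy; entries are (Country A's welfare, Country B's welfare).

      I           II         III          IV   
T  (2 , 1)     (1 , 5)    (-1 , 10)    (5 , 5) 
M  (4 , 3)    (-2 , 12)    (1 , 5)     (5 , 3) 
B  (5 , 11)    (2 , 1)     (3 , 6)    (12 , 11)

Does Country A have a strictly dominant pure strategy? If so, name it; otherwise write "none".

B vs T: I: 5>2, II: 2>1, III: 3>-1, IV: 12>5.
B vs M: I: 5>4, II: 2>-2, III: 3>1, IV: 12>5.
B strictly beats every other strategy against every opponent action, so it is strictly dominant.

B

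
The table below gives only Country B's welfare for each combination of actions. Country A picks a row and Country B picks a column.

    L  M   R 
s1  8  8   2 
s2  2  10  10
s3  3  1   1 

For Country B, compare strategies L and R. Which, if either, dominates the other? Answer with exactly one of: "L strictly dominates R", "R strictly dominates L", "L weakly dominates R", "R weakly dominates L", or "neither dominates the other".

neither dominates the other

Compare L to R across each opponent action: s1: 8>2, s2: 2<10, s3: 3>1.
L does better at s1, s3 but worse at s2; neither strategy dominates the other.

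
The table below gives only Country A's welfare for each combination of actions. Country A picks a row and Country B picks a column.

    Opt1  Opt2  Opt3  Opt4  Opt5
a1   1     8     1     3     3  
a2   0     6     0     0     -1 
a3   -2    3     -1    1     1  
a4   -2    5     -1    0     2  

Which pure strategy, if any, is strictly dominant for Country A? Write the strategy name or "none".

a1 vs a2: Opt1: 1>0, Opt2: 8>6, Opt3: 1>0, Opt4: 3>0, Opt5: 3>-1.
a1 vs a3: Opt1: 1>-2, Opt2: 8>3, Opt3: 1>-1, Opt4: 3>1, Opt5: 3>1.
a1 vs a4: Opt1: 1>-2, Opt2: 8>5, Opt3: 1>-1, Opt4: 3>0, Opt5: 3>2.
a1 strictly beats every other strategy against every opponent action, so it is strictly dominant.

a1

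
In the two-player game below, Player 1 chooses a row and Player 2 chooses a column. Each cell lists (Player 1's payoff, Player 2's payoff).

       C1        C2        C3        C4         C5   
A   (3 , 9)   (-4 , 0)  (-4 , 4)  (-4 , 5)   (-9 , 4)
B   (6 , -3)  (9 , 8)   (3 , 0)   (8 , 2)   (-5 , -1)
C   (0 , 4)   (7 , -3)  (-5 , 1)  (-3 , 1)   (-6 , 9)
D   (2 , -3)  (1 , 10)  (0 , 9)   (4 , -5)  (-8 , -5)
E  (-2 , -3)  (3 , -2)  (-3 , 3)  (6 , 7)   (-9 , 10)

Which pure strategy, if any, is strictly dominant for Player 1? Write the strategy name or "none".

B vs A: C1: 6>3, C2: 9>-4, C3: 3>-4, C4: 8>-4, C5: -5>-9.
B vs C: C1: 6>0, C2: 9>7, C3: 3>-5, C4: 8>-3, C5: -5>-6.
B vs D: C1: 6>2, C2: 9>1, C3: 3>0, C4: 8>4, C5: -5>-8.
B vs E: C1: 6>-2, C2: 9>3, C3: 3>-3, C4: 8>6, C5: -5>-9.
B strictly beats every other strategy against every opponent action, so it is strictly dominant.

B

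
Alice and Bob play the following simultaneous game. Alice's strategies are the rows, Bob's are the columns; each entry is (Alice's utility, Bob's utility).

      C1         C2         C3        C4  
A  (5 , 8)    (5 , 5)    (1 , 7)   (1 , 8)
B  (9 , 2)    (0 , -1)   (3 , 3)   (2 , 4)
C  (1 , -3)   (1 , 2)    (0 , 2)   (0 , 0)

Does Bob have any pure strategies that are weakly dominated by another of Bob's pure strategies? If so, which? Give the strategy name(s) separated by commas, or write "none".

C4 weakly dominates C1 — A: 8=8, B: 4>2, C: 0>-3.
C2 is weakly dominated by C3 (A: 7>5, B: 3>-1, C: 2=2).
C3: no other strategy beats it everywhere (C1 at B (3>2); C2 at A (7>5); C4 at C (2>0)).
Nothing dominates C4: C1 at B (4>2); C2 at A (8>5); C3 at A (8>7).

C1, C2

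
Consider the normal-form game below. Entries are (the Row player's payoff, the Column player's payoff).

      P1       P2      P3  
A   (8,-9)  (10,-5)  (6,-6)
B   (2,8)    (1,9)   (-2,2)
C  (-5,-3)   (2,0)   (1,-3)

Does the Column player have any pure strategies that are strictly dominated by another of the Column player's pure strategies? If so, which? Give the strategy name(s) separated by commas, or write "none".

P1: dominated, since P2 does at least as well everywhere (A: -5>-9, B: 9>8, C: 0>-3).
P2 is not dominated — it holds its own against P1 at A (-5>-9); P3 at A (-5>-6).
P2 strictly dominates P3 — A: -5>-6, B: 9>2, C: 0>-3.

P1, P3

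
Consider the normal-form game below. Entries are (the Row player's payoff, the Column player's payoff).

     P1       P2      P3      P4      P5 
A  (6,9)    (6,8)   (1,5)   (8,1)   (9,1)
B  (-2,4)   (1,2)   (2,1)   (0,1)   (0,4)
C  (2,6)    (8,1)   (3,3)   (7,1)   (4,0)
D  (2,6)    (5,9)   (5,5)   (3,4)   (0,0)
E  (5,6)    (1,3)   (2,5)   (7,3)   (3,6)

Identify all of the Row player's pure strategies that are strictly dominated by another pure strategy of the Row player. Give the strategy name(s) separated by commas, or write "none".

Nothing dominates A: B at P1 (6>-2); C at P1 (6>2); D at P1 (6>2); E at P1 (6>5).
B: dominated, since C does at least as well everywhere (P1: 2>-2, P2: 8>1, P3: 3>2, P4: 7>0, P5: 4>0).
C is not dominated — it holds its own against A at P2 (8>6); B at P1 (2>-2); D at P1 (2=2); E at P2 (8>1).
D: no other strategy beats it everywhere (A at P3 (5>1); B at P1 (2>-2); C at P1 (2=2); E at P2 (5>1)).
E is not dominated — it holds its own against A at P3 (2>1); B at P1 (5>-2); C at P1 (5>2); D at P1 (5>2).

B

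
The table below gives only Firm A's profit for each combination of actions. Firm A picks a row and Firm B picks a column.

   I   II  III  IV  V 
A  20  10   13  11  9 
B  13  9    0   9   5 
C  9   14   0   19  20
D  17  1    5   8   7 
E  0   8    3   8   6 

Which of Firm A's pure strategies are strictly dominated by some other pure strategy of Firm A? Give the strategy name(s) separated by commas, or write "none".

B, D, E

Nothing dominates A: B at I (20>13); C at I (20>9); D at I (20>17); E at I (20>0).
B is strictly dominated by A (I: 20>13, II: 10>9, III: 13>0, IV: 11>9, V: 9>5).
C: no other strategy beats it everywhere (A at II (14>10); B at II (14>9); D at II (14>1); E at I (9>0)).
D is strictly dominated by A (I: 20>17, II: 10>1, III: 13>5, IV: 11>8, V: 9>7).
E: dominated, since A does at least as well everywhere (I: 20>0, II: 10>8, III: 13>3, IV: 11>8, V: 9>6).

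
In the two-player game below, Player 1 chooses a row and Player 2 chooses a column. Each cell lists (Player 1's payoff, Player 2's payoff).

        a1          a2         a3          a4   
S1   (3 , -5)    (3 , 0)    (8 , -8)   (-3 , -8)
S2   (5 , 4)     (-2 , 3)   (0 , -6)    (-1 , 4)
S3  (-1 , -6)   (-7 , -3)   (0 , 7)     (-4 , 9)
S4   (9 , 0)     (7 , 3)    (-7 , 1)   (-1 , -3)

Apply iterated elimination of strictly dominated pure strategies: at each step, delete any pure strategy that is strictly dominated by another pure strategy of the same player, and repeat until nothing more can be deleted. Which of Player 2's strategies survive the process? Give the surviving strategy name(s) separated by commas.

a1, a2, a4

Player 1's strategy S3 is strictly dominated by S1 (a1: 3>-1, a2: 3>-7, a3: 8>0, a4: -3>-4) and is removed.
Column a3 is eliminated: a2 beats it against every remaining row (S1: 0>-8, S2: 3>-6, S4: 3>1).
Row S1 is eliminated: S4 beats it against every remaining column (a1: 9>3, a2: 7>3, a4: -1>-3).
Among the remaining strategies, none is strictly dominated by another pure strategy of the same player, so the elimination stops.
Surviving strategies — Player 1: {S2, S4}; Player 2: {a1, a2, a4}.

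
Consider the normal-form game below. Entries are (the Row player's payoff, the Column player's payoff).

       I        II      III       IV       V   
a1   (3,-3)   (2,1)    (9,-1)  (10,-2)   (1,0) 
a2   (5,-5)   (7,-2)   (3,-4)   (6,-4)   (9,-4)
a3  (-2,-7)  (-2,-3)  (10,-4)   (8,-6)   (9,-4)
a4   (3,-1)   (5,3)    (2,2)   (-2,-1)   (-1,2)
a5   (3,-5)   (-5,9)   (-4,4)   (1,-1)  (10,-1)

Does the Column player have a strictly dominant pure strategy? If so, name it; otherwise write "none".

II

II vs I: a1: 1>-3, a2: -2>-5, a3: -3>-7, a4: 3>-1, a5: 9>-5.
II vs III: a1: 1>-1, a2: -2>-4, a3: -3>-4, a4: 3>2, a5: 9>4.
II vs IV: a1: 1>-2, a2: -2>-4, a3: -3>-6, a4: 3>-1, a5: 9>-1.
II vs V: a1: 1>0, a2: -2>-4, a3: -3>-4, a4: 3>2, a5: 9>-1.
II strictly beats every other strategy against every opponent action, so it is strictly dominant.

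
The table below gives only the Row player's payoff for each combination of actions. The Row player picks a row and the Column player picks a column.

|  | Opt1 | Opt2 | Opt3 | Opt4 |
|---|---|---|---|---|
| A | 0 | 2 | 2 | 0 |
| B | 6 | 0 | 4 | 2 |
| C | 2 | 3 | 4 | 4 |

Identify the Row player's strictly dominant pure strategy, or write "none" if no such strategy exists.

none

A fails to dominate B at Opt1 (0<6).
B fails to dominate A at Opt2 (0<2).
C fails to dominate B at Opt1 (2<6).
No single strategy dominates all the others.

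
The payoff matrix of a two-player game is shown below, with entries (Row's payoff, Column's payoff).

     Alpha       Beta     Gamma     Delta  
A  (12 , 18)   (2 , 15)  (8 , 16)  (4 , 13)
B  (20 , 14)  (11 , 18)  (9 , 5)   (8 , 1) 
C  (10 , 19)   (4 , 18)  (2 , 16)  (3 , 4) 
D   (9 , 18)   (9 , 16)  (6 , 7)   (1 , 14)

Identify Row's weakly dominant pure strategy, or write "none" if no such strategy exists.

B vs A: Alpha: 20>12, Beta: 11>2, Gamma: 9>8, Delta: 8>4.
B vs C: Alpha: 20>10, Beta: 11>4, Gamma: 9>2, Delta: 8>3.
B vs D: Alpha: 20>9, Beta: 11>9, Gamma: 9>6, Delta: 8>1.
B is at least as good as every other strategy against every opponent action, so it is weakly dominant.

B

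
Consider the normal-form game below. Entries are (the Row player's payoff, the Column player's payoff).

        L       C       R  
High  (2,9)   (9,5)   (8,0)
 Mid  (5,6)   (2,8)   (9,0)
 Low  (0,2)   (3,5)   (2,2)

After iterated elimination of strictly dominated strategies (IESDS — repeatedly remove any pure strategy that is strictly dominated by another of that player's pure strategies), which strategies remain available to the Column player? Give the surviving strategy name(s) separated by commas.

L, C

For the Row player, High strictly dominates Low on the remaining columns (L: 2>0, C: 9>3, R: 8>2); eliminate Low.
Column R is eliminated: L beats it against every remaining row (High: 9>0, Mid: 6>0).
Among the remaining strategies, none is strictly dominated by another pure strategy of the same player, so the elimination stops.
Surviving strategies — the Row player: {High, Mid}; the Column player: {L, C}.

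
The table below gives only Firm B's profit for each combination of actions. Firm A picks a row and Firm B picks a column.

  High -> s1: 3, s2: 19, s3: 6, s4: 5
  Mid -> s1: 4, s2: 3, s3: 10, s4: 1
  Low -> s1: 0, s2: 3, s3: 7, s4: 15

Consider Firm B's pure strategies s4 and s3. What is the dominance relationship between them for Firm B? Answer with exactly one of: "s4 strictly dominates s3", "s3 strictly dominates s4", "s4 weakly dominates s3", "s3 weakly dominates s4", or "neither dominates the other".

neither dominates the other

s4's payoffs vs s3's, by Firm A's action — High: 5<6, Mid: 1<10, Low: 15>7.
s4 does better at Low but worse at High, Mid; neither strategy dominates the other.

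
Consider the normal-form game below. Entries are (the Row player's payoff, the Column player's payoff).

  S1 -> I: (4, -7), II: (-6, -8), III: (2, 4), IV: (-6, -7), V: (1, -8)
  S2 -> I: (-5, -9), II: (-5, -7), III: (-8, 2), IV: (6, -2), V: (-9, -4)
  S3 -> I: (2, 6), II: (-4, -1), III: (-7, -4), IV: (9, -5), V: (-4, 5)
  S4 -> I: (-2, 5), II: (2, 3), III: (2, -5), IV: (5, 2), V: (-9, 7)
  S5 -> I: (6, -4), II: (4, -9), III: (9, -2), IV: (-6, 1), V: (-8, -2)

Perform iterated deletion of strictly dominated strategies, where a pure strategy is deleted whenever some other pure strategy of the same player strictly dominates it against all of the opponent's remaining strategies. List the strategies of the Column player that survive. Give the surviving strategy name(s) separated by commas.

I, III, IV, V

For the Row player, S3 strictly dominates S2 on the remaining columns (I: 2>-5, II: -4>-5, III: -7>-8, IV: 9>6, V: -4>-9); eliminate S2.
Column II is eliminated: I beats it against every remaining row (S1: -7>-8, S3: 6>-1, S4: 5>3, S5: -4>-9).
Among the remaining strategies, none is strictly dominated by another pure strategy of the same player, so the elimination stops.
Surviving strategies — the Row player: {S1, S3, S4, S5}; the Column player: {I, III, IV, V}.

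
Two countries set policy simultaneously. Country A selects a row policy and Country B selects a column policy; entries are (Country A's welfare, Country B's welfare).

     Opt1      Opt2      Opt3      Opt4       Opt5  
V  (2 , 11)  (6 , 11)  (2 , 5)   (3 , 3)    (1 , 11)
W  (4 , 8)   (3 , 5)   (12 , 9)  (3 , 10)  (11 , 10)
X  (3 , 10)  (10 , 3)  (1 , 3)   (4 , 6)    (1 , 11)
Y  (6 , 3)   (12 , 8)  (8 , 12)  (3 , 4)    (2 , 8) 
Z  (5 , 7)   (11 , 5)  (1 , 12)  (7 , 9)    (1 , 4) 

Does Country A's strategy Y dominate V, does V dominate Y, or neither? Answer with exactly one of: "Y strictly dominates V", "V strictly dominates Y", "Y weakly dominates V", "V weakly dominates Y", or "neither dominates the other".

Y's payoffs vs V's, by Country B's action — Opt1: 6>2, Opt2: 12>6, Opt3: 8>2, Opt4: 3=3, Opt5: 2>1.
Y is at least as good everywhere and strictly better somewhere (tied only at Opt4), so Y weakly but not strictly dominates V.

Y weakly dominates V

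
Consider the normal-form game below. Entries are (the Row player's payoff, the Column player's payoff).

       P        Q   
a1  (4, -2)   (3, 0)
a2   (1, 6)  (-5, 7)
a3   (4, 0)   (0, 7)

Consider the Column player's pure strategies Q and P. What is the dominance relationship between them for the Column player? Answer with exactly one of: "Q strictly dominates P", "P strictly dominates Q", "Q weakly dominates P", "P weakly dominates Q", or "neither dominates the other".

Q strictly dominates P

Compare Q to P across every action of the Row player: a1: 0>-2, a2: 7>6, a3: 7>0.
Q gives a strictly higher payoff against every action of the Row player, so Q strictly dominates P.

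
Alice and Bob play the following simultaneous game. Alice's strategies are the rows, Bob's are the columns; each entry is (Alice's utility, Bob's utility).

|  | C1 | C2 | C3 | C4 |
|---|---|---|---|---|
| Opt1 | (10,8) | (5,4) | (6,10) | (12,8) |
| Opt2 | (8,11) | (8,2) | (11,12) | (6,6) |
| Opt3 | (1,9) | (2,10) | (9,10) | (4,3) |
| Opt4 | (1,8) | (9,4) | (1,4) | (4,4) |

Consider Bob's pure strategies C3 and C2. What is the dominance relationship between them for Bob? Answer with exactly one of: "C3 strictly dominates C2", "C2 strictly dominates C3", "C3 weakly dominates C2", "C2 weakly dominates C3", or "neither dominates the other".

C3 weakly dominates C2

Compare C3 to C2 across each opponent action: Opt1: 10>4, Opt2: 12>2, Opt3: 10=10, Opt4: 4=4.
C3 is at least as good everywhere and strictly better somewhere (tied only at Opt3, Opt4), so C3 weakly but not strictly dominates C2.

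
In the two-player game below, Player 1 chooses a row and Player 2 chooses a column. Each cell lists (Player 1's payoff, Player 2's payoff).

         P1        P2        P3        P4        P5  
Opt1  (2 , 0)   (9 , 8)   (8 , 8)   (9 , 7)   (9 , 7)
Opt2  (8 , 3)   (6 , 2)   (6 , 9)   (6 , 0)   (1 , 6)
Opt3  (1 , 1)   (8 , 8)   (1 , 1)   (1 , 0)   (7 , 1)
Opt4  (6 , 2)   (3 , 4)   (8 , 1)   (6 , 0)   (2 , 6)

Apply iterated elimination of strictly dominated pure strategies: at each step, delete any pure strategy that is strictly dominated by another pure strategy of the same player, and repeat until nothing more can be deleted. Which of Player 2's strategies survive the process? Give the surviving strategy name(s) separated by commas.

For Player 1, Opt1 strictly dominates Opt3 on the remaining columns (P1: 2>1, P2: 9>8, P3: 8>1, P4: 9>1, P5: 9>7); eliminate Opt3.
Column P1 is eliminated: P5 beats it against every remaining row (Opt1: 7>0, Opt2: 6>3, Opt4: 6>2).
For Player 1, Opt1 strictly dominates Opt2 on the remaining columns (P2: 9>6, P3: 8>6, P4: 9>6, P5: 9>1); eliminate Opt2.
Column P4 is eliminated: P2 beats it against every remaining row (Opt1: 8>7, Opt4: 4>0).
Among the remaining strategies, none is strictly dominated by another pure strategy of the same player, so the elimination stops.
Surviving strategies — Player 1: {Opt1, Opt4}; Player 2: {P2, P3, P5}.

P2, P3, P5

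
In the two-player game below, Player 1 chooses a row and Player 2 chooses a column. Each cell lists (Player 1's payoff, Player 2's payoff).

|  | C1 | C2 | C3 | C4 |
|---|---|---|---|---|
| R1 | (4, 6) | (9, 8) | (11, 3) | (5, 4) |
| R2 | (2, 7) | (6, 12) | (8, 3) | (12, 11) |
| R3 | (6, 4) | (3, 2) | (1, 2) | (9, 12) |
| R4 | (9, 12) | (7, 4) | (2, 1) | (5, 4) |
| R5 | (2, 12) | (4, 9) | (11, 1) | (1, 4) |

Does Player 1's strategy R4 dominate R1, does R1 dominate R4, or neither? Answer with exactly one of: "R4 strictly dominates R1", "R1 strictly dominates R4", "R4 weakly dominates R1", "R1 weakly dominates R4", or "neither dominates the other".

R4's payoffs vs R1's, by Player 2's action — C1: 9>4, C2: 7<9, C3: 2<11, C4: 5=5.
R4 does better at C1 but worse at C2, C3; neither strategy dominates the other.

neither dominates the other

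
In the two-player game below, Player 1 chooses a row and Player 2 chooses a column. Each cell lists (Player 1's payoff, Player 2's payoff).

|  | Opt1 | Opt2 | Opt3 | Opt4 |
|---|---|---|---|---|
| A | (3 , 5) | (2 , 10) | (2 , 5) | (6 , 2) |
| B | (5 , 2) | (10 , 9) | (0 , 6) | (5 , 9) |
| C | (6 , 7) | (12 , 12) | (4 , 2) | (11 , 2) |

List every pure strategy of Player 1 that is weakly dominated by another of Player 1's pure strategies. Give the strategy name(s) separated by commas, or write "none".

A, B

C weakly dominates A — Opt1: 6>3, Opt2: 12>2, Opt3: 4>2, Opt4: 11>6.
C weakly dominates B — Opt1: 6>5, Opt2: 12>10, Opt3: 4>0, Opt4: 11>5.
Nothing dominates C: A at Opt1 (6>3); B at Opt1 (6>5).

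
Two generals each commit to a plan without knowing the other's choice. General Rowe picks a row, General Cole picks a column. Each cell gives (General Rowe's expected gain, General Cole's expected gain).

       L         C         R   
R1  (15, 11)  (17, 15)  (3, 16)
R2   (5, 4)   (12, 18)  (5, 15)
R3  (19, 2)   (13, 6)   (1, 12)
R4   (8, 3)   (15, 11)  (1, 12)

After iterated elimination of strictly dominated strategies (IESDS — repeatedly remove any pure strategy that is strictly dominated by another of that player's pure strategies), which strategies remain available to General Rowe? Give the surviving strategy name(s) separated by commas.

R1, R2

For General Rowe, R1 strictly dominates R4 on the remaining columns (L: 15>8, C: 17>15, R: 3>1); eliminate R4.
For General Cole, C strictly dominates L on the remaining rows (R1: 15>11, R2: 18>4, R3: 6>2); eliminate L.
Row R3 is eliminated: R1 beats it against every remaining column (C: 17>13, R: 3>1).
Among the remaining strategies, none is strictly dominated by another pure strategy of the same player, so the elimination stops.
Surviving strategies — General Rowe: {R1, R2}; General Cole: {C, R}.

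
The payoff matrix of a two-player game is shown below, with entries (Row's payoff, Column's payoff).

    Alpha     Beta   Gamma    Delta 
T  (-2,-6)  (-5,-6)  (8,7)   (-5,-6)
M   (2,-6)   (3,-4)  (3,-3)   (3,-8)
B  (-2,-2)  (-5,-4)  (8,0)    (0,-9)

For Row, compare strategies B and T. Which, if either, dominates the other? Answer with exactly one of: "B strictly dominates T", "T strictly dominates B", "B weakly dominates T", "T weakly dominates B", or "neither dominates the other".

B's payoffs vs T's, by Column's action — Alpha: -2=-2, Beta: -5=-5, Gamma: 8=8, Delta: 0>-5.
B is at least as good everywhere and strictly better somewhere (tied only at Alpha, Beta, Gamma), so B weakly but not strictly dominates T.

B weakly dominates T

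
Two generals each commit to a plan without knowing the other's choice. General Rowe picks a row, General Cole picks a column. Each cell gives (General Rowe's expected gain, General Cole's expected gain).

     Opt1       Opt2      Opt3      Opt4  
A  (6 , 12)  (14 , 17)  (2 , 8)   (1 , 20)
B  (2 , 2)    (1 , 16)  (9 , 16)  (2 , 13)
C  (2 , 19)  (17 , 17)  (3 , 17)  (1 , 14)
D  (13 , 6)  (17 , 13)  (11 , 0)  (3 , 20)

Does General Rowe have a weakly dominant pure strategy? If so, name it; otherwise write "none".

D

D vs A: Opt1: 13>6, Opt2: 17>14, Opt3: 11>2, Opt4: 3>1.
D vs B: Opt1: 13>2, Opt2: 17>1, Opt3: 11>9, Opt4: 3>2.
D vs C: Opt1: 13>2, Opt2: 17=17, Opt3: 11>3, Opt4: 3>1.
D is at least as good as every other strategy against every opponent action, so it is weakly dominant.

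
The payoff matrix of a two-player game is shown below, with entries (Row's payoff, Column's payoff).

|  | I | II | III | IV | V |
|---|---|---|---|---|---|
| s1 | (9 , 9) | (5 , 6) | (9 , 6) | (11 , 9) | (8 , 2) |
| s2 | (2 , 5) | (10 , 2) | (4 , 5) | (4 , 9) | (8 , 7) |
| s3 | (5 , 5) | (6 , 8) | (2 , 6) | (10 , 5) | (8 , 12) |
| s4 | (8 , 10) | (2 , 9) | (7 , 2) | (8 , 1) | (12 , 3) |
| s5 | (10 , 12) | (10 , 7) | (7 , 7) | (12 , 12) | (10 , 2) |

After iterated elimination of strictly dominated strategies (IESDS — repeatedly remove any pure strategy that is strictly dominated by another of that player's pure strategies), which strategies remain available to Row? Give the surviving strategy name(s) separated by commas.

s5

For Row, s5 strictly dominates s3 on the remaining columns (I: 10>5, II: 10>6, III: 7>2, IV: 12>10, V: 10>8); eliminate s3.
Column's strategy II is strictly dominated by I (s1: 9>6, s2: 5>2, s4: 10>9, s5: 12>7) and is removed.
For Row, s4 strictly dominates s2 on the remaining columns (I: 8>2, III: 7>4, IV: 8>4, V: 12>8); eliminate s2.
Column's strategy III is strictly dominated by I (s1: 9>6, s4: 10>2, s5: 12>7) and is removed.
Row s1 is eliminated: s5 beats it against every remaining column (I: 10>9, IV: 12>11, V: 10>8).
For Column, I strictly dominates V on the remaining rows (s4: 10>3, s5: 12>2); eliminate V.
Row's strategy s4 is strictly dominated by s5 (I: 10>8, IV: 12>8) and is removed.
Among the remaining strategies, none is strictly dominated by another pure strategy of the same player, so the elimination stops.
Surviving strategies — Row: {s5}; Column: {I, IV}.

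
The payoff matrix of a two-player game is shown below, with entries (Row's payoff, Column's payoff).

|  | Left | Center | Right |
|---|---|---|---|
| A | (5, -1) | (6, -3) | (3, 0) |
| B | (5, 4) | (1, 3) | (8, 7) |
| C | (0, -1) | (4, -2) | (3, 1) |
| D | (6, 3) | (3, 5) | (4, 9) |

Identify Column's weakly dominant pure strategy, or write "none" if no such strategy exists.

Right vs Left: A: 0>-1, B: 7>4, C: 1>-1, D: 9>3.
Right vs Center: A: 0>-3, B: 7>3, C: 1>-2, D: 9>5.
Right is at least as good as every other strategy against every opponent action, so it is weakly dominant.

Right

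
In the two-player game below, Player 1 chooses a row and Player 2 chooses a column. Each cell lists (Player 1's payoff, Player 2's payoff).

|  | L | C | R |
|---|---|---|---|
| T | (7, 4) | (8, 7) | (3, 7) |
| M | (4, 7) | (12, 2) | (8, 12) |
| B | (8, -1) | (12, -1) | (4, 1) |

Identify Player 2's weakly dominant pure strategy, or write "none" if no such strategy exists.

R

R vs L: T: 7>4, M: 12>7, B: 1>-1.
R vs C: T: 7=7, M: 12>2, B: 1>-1.
R is at least as good as every other strategy against every opponent action, so it is weakly dominant.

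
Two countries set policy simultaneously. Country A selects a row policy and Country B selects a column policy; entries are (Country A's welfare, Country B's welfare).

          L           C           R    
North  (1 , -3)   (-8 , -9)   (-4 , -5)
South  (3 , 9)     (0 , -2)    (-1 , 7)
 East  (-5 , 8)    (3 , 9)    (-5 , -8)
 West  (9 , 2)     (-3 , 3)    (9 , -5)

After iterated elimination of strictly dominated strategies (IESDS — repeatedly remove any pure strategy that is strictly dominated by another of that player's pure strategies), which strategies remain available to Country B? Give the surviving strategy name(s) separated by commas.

L, C

Row North is eliminated: South beats it against every remaining column (L: 3>1, C: 0>-8, R: -1>-4).
Country B's strategy R is strictly dominated by L (South: 9>7, East: 8>-8, West: 2>-5) and is removed.
Among the remaining strategies, none is strictly dominated by another pure strategy of the same player, so the elimination stops.
Surviving strategies — Country A: {South, East, West}; Country B: {L, C}.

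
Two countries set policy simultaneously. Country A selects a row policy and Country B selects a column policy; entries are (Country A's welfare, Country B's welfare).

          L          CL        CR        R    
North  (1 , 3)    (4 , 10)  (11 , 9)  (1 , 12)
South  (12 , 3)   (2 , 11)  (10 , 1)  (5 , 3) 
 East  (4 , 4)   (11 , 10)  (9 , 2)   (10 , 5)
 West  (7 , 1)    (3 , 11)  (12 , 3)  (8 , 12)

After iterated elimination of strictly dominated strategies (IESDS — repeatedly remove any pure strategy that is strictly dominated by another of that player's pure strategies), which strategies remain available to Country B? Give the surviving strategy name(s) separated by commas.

CL

Country B's strategy L is strictly dominated by CL (North: 10>3, South: 11>3, East: 10>4, West: 11>1) and is removed.
Country A's strategy South is strictly dominated by West (CL: 3>2, CR: 12>10, R: 8>5) and is removed.
For Country B, CL strictly dominates CR on the remaining rows (North: 10>9, East: 10>2, West: 11>3); eliminate CR.
Country A's strategy North is strictly dominated by East (CL: 11>4, R: 10>1) and is removed.
Country A's strategy West is strictly dominated by East (CL: 11>3, R: 10>8) and is removed.
Column R is eliminated: CL beats it against every remaining row (East: 10>5).
Among the remaining strategies, none is strictly dominated by another pure strategy of the same player, so the elimination stops.
Surviving strategies — Country A: {East}; Country B: {CL}.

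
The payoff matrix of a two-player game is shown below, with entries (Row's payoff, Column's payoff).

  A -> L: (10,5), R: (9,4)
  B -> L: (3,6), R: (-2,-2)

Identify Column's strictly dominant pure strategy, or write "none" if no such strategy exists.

L vs R: A: 5>4, B: 6>-2.
L strictly beats every other strategy against every opponent action, so it is strictly dominant.

L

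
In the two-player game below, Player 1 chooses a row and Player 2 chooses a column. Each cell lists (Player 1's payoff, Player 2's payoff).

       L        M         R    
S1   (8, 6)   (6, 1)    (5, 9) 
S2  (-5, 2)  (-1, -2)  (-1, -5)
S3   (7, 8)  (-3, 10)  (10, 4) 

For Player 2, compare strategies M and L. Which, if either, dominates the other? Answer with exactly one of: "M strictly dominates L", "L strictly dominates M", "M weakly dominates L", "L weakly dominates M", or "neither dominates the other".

Compare M to L across each opponent action: S1: 1<6, S2: -2<2, S3: 10>8.
M does better at S3 but worse at S1, S2; neither strategy dominates the other.

neither dominates the other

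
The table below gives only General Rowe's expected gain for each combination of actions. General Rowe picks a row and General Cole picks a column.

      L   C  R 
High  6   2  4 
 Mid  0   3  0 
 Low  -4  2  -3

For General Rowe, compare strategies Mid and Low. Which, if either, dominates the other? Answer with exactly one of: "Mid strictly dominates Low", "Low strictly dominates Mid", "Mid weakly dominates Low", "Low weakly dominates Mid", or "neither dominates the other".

Mid strictly dominates Low

Mid's payoffs vs Low's, by General Cole's action — L: 0>-4, C: 3>2, R: 0>-3.
Every comparison favours Mid, so Mid strictly dominates Low.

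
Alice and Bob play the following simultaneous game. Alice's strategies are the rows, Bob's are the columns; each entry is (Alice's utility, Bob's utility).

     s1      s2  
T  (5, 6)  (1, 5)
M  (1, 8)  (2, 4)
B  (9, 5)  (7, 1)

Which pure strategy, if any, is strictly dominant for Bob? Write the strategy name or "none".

s1

s1 vs s2: T: 6>5, M: 8>4, B: 5>1.
s1 strictly beats every other strategy against every opponent action, so it is strictly dominant.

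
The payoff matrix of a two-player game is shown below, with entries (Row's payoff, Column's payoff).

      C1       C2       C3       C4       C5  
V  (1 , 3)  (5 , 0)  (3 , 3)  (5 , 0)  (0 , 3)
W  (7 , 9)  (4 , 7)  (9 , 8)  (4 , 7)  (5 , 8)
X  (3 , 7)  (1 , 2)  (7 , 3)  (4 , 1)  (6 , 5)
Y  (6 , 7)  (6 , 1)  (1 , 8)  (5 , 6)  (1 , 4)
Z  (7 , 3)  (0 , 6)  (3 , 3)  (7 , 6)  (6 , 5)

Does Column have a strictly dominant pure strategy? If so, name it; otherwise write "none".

none

C1 fails to dominate C2 at Z (3<6).
C2 fails to dominate C1 at V (0<3).
C3 fails to dominate C1 at V (3=3).
C4 fails to dominate C1 at V (0<3).
C5 fails to dominate C1 at V (3=3).
No single strategy dominates all the others.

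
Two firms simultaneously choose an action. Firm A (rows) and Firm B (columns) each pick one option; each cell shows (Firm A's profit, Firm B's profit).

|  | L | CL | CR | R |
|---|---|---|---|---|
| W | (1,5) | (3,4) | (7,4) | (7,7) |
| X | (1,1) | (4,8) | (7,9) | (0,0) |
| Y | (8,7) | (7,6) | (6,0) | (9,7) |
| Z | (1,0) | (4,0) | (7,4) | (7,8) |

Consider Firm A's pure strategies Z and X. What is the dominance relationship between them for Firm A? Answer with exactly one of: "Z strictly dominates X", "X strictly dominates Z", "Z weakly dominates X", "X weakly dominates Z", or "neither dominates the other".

Z weakly dominates X

Compare Z to X across every action of Firm B: L: 1=1, CL: 4=4, CR: 7=7, R: 7>0.
Z is at least as good everywhere and strictly better somewhere (tied only at L, CL, CR), so Z weakly but not strictly dominates X.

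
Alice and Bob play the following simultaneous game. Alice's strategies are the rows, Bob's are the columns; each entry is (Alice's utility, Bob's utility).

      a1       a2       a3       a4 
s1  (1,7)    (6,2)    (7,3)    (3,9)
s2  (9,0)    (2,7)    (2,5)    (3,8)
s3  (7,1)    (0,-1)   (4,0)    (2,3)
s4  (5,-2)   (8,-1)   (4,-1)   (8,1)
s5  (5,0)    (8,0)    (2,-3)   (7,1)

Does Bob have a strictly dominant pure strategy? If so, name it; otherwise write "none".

a4

a4 vs a1: s1: 9>7, s2: 8>0, s3: 3>1, s4: 1>-2, s5: 1>0.
a4 vs a2: s1: 9>2, s2: 8>7, s3: 3>-1, s4: 1>-1, s5: 1>0.
a4 vs a3: s1: 9>3, s2: 8>5, s3: 3>0, s4: 1>-1, s5: 1>-3.
a4 strictly beats every other strategy against every opponent action, so it is strictly dominant.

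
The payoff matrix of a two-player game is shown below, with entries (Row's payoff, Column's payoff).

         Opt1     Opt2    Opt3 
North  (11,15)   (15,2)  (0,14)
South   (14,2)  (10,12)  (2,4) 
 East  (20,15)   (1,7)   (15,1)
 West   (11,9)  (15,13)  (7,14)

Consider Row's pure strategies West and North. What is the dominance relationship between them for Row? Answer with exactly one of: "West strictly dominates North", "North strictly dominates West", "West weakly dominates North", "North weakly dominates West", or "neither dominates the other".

Compare West to North across each opponent action: Opt1: 11=11, Opt2: 15=15, Opt3: 7>0.
West is at least as good everywhere and strictly better somewhere (tied only at Opt1, Opt2), so West weakly but not strictly dominates North.

West weakly dominates North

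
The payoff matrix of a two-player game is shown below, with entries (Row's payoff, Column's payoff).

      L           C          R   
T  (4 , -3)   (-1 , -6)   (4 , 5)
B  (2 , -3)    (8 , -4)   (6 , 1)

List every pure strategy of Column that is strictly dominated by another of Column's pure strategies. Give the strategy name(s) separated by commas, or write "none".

R strictly dominates L — T: 5>-3, B: 1>-3.
C: dominated, since L does at least as well everywhere (T: -3>-6, B: -3>-4).
R is not dominated — it holds its own against L at T (5>-3); C at T (5>-6).

L, C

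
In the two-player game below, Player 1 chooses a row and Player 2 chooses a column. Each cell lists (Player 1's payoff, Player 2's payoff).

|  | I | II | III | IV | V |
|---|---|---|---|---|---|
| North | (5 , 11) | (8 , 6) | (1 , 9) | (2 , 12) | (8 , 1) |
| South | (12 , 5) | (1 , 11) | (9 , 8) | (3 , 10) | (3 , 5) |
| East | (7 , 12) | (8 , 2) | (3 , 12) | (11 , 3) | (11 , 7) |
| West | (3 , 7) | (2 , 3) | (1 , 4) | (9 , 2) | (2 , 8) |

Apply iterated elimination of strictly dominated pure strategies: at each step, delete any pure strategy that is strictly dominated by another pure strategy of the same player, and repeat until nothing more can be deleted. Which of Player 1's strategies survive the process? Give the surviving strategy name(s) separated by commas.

North, South, East

Row West is eliminated: East beats it against every remaining column (I: 7>3, II: 8>2, III: 3>1, IV: 11>9, V: 11>2).
Column V is eliminated: III beats it against every remaining row (North: 9>1, South: 8>5, East: 12>7).
Among the remaining strategies, none is strictly dominated by another pure strategy of the same player, so the elimination stops.
Surviving strategies — Player 1: {North, South, East}; Player 2: {I, II, III, IV}.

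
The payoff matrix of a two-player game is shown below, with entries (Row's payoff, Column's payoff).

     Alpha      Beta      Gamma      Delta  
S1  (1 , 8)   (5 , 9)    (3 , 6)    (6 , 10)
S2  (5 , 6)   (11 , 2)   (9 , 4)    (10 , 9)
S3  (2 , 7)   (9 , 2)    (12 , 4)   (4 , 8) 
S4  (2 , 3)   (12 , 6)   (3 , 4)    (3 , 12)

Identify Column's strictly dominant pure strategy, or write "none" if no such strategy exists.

Delta vs Alpha: S1: 10>8, S2: 9>6, S3: 8>7, S4: 12>3.
Delta vs Beta: S1: 10>9, S2: 9>2, S3: 8>2, S4: 12>6.
Delta vs Gamma: S1: 10>6, S2: 9>4, S3: 8>4, S4: 12>4.
Delta strictly beats every other strategy against every opponent action, so it is strictly dominant.

Delta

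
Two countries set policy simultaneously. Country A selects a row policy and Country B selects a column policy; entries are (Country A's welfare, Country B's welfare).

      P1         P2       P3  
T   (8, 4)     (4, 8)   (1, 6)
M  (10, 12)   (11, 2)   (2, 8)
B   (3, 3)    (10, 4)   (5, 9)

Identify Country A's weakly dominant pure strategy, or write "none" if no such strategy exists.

T fails to dominate M at P1 (8<10).
M fails to dominate B at P3 (2<5).
B fails to dominate T at P1 (3<8).
No single strategy dominates all the others.

none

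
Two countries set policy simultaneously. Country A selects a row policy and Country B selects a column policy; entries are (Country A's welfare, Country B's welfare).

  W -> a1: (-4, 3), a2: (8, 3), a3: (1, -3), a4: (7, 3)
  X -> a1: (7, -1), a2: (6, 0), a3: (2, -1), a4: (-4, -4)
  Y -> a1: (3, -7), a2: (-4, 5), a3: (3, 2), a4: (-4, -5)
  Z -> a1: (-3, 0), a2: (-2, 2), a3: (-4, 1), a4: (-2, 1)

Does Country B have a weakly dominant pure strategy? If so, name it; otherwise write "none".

a2 vs a1: W: 3=3, X: 0>-1, Y: 5>-7, Z: 2>0.
a2 vs a3: W: 3>-3, X: 0>-1, Y: 5>2, Z: 2>1.
a2 vs a4: W: 3=3, X: 0>-4, Y: 5>-5, Z: 2>1.
a2 is at least as good as every other strategy against every opponent action, so it is weakly dominant.

a2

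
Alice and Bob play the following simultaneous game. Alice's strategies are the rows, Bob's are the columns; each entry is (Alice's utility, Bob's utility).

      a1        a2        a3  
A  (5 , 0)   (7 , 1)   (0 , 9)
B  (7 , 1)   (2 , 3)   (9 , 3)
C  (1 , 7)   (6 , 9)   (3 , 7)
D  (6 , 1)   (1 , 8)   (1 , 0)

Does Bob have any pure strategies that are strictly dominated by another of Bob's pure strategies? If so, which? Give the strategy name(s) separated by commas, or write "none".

a1

a1: dominated, since a2 does at least as well everywhere (A: 1>0, B: 3>1, C: 9>7, D: 8>1).
a2: no other strategy beats it everywhere (a1 at A (1>0); a3 at B (3=3)).
Nothing dominates a3: a1 at A (9>0); a2 at A (9>1).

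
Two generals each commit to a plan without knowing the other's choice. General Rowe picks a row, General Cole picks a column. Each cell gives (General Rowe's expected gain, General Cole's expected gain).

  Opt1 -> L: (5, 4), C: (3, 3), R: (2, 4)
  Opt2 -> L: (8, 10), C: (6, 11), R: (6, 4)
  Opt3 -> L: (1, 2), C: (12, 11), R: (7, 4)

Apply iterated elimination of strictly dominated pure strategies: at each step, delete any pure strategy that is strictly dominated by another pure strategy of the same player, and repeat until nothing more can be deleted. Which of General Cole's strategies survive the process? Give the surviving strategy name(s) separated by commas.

Row Opt1 is eliminated: Opt2 beats it against every remaining column (L: 8>5, C: 6>3, R: 6>2).
Column L is eliminated: C beats it against every remaining row (Opt2: 11>10, Opt3: 11>2).
Row Opt2 is eliminated: Opt3 beats it against every remaining column (C: 12>6, R: 7>6).
Column R is eliminated: C beats it against every remaining row (Opt3: 11>4).
Among the remaining strategies, none is strictly dominated by another pure strategy of the same player, so the elimination stops.
Surviving strategies — General Rowe: {Opt3}; General Cole: {C}.

C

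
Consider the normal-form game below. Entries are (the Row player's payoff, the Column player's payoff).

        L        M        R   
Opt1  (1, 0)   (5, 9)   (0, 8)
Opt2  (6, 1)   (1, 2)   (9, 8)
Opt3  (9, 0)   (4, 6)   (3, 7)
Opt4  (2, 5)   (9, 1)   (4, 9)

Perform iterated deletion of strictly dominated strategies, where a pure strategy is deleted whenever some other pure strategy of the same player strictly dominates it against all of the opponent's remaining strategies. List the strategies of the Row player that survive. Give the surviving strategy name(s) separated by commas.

Opt2

Row Opt1 is eliminated: Opt4 beats it against every remaining column (L: 2>1, M: 9>5, R: 4>0).
The Column player's strategy L is strictly dominated by R (Opt2: 8>1, Opt3: 7>0, Opt4: 9>5) and is removed.
Row Opt3 is eliminated: Opt4 beats it against every remaining column (M: 9>4, R: 4>3).
The Column player's strategy M is strictly dominated by R (Opt2: 8>2, Opt4: 9>1) and is removed.
The Row player's strategy Opt4 is strictly dominated by Opt2 (R: 9>4) and is removed.
Among the remaining strategies, none is strictly dominated by another pure strategy of the same player, so the elimination stops.
Surviving strategies — the Row player: {Opt2}; the Column player: {R}.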